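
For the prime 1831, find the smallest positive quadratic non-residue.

3

(2/1831) = +1, so 2 is a residue.
(3/1831) = −1, so 3 is the smallest positive non-residue mod 1831.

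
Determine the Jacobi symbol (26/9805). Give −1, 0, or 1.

Pull out 2: since 9805 ≡ 5 (mod 8), (2/9805) = -1.
Reciprocity: 13 ≡ 1 and 9805 ≡ 1 (mod 4), so (13/9805) = +(9805/13).
Reduce top mod 13: now compute (3/13).
Reciprocity: 3 ≡ 3 and 13 ≡ 1 (mod 4), so (3/13) = +(13/3).
Reduce top mod 3: now compute (1/3).
Reached (1/3) = 1. Collecting the sign flips along the way, the symbol is -1.

-1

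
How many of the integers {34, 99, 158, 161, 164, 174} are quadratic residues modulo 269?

(34/269) = +1 → QR.
(99/269) = +1 → QR.
(158/269) = -1 → non-residue.
(161/269) = -1 → non-residue.
(164/269) = +1 → QR.
(174/269) = -1 → non-residue.
Total quadratic residues among the 6: 3.

3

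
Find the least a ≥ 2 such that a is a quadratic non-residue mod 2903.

5

(2/2903) = +1, so 2 is a residue.
(3/2903) = +1, so 3 is a residue.
(4/2903) = +1, so 4 is a residue.
(5/2903) = −1, so 5 is the smallest positive non-residue mod 2903.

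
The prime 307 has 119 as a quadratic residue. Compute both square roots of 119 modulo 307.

147, 160

Since 307 ≡ 3 (mod 4), a square root of 119 is 119^((307+1)/4) = 119^77 mod 307.
Repeated squaring: 119^2≡39, 119^4≡293, 119^8≡196, 119^16≡41, 119^32≡146, 119^64≡133 (mod 307).
119^77 = 119^(64+8+4+1) ≡ 160 (mod 307).
Check: 160² = 25600 ≡ 119 (mod 307). The two roots are 147 and 160.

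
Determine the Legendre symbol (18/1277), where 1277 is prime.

-1

Pull out 2: since 1277 ≡ 5 (mod 8), (2/1277) = -1.
Reciprocity: 9 ≡ 1 and 1277 ≡ 1 (mod 4), so (9/1277) = +(1277/9).
Reduce top mod 9: now compute (8/9).
Pull out 2^3: since 9 ≡ 1 (mod 8), (2/9) = +1, so (2/9)^3 = +1.
Reached (1/9) = 1. Collecting the sign flips along the way, the symbol is -1.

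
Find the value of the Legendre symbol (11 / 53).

Reciprocity: 11 ≡ 3 and 53 ≡ 1 (mod 4), so (11/53) = +(53/11).
Reduce top mod 11: now compute (9/11).
Reciprocity: 9 ≡ 1 and 11 ≡ 3 (mod 4), so (9/11) = +(11/9).
Reduce top mod 9: now compute (2/9).
Pull out 2: since 9 ≡ 1 (mod 8), (2/9) = +1.
Reached (1/9) = 1. Collecting the sign flips along the way, the symbol is +1.

1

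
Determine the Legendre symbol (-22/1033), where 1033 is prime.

-1

Euler's criterion: (-22/1033) ≡ 1011^516 (mod 1033).
1011^2 ≡ 484 (mod 1033)
1011^4 ≡ 798 (mod 1033)
1011^8 ≡ 476 (mod 1033)
1011^16 ≡ 349 (mod 1033)
1011^32 ≡ 940 (mod 1033)
1011^64 ≡ 385 (mod 1033)
1011^128 ≡ 506 (mod 1033)
1011^256 ≡ 885 (mod 1033)
1011^512 ≡ 211 (mod 1033)
1011^516 = 1011^(512+4) ≡ 1032 (mod 1033).
Result is 1032 ≡ −1, so (-22/1033) = −1.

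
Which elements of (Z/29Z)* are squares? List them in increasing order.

Square k = 1,…,14 (k and 29−k give the same square):
1²=1, 2²=4, 3²=9, 4²=16, 5²=25, 6²≡7, 7²≡20, 8²≡6, 9²≡23, 10²≡13, 11²≡5, 12²≡28, 13²≡24, 14²≡22 (mod 29).
So the quadratic residues mod 29 are {1, 4, 5, 6, 7, 9, 13, 16, 20, 22, 23, 24, 25, 28}.

1,4,5,6,7,9,13,16,20,22,23,24,25,28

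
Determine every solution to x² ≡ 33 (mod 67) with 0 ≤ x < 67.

10, 57

Since 67 ≡ 3 (mod 4), a square root of 33 is 33^((67+1)/4) = 33^17 mod 67.
Repeated squaring: 33^2≡17, 33^4≡21, 33^8≡39, 33^16≡47 (mod 67).
33^17 = 33^(16+1) ≡ 10 (mod 67).
Check: 10² = 100 ≡ 33 (mod 67). The two roots are 10 and 57.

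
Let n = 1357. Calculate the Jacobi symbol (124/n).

Pull out 2^2: since 1357 ≡ 5 (mod 8), (2/1357) = -1, so (2/1357)^2 = +1.
Reciprocity: 31 ≡ 3 and 1357 ≡ 1 (mod 4), so (31/1357) = +(1357/31).
Reduce top mod 31: now compute (24/31).
Pull out 2^3: since 31 ≡ 7 (mod 8), (2/31) = +1, so (2/31)^3 = +1.
Reciprocity: 3 ≡ 3 and 31 ≡ 3 (mod 4), so (3/31) = −(31/3).
Reduce top mod 3: now compute (1/3).
Reached (1/3) = 1. Collecting the sign flips along the way, the symbol is -1.

-1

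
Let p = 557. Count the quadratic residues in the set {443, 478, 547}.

3

(443/557) = +1 → QR.
(478/557) = +1 → QR.
(547/557) = +1 → QR.
Total quadratic residues among the 3: 3.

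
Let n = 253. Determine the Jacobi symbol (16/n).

Pull out 2^4: since 253 ≡ 5 (mod 8), (2/253) = -1, so (2/253)^4 = +1.
Reached (1/253) = 1. Collecting the sign flips along the way, the symbol is +1.

1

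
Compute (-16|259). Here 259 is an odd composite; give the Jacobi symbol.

-1

First reduce: -16 ≡ 243 (mod 259).
Reciprocity: 243 ≡ 3 and 259 ≡ 3 (mod 4), so (243/259) = −(259/243).
Reduce top mod 243: now compute (16/243).
Pull out 2^4: since 243 ≡ 3 (mod 8), (2/243) = -1, so (2/243)^4 = +1.
Reached (1/243) = 1. Collecting the sign flips along the way, the symbol is -1.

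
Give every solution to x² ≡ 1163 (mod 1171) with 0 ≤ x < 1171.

Since 1171 ≡ 3 (mod 4), a square root of 1163 is 1163^((1171+1)/4) = 1163^293 mod 1171.
Repeated squaring: 1163^2≡64, 1163^4≡583, 1163^8≡299, 1163^16≡405, 1163^32≡85, 1163^64≡199, 1163^128≡958, 1163^256≡871 (mod 1171).
1163^293 = 1163^(256+32+4+1) ≡ 556 (mod 1171).
Check: 556² = 309136 ≡ 1163 (mod 1171). The two roots are 556 and 615.

556, 615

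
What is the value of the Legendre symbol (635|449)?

Euler's criterion: (635/449) ≡ 186^224 (mod 449).
186^2 ≡ 23 (mod 449)
186^4 ≡ 80 (mod 449)
186^8 ≡ 114 (mod 449)
186^16 ≡ 424 (mod 449)
186^32 ≡ 176 (mod 449)
186^64 ≡ 444 (mod 449)
186^128 ≡ 25 (mod 449)
186^224 = 186^(128+64+32) ≡ 1 (mod 449).
Result is 1, so (635/449) = 1.

1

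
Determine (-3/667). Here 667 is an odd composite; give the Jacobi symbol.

1

First reduce: -3 ≡ 664 (mod 667).
Pull out 2^3: since 667 ≡ 3 (mod 8), (2/667) = -1, so (2/667)^3 = -1.
Reciprocity: 83 ≡ 3 and 667 ≡ 3 (mod 4), so (83/667) = −(667/83).
Reduce top mod 83: now compute (3/83).
Reciprocity: 3 ≡ 3 and 83 ≡ 3 (mod 4), so (3/83) = −(83/3).
Reduce top mod 3: now compute (2/3).
Pull out 2: since 3 ≡ 3 (mod 8), (2/3) = -1.
Reached (1/3) = 1. Collecting the sign flips along the way, the symbol is +1.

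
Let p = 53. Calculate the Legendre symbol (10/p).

Pull out 2: since 53 ≡ 5 (mod 8), (2/53) = -1.
Reciprocity: 5 ≡ 1 and 53 ≡ 1 (mod 4), so (5/53) = +(53/5).
Reduce top mod 5: now compute (3/5).
Reciprocity: 3 ≡ 3 and 5 ≡ 1 (mod 4), so (3/5) = +(5/3).
Reduce top mod 3: now compute (2/3).
Pull out 2: since 3 ≡ 3 (mod 8), (2/3) = -1.
Reached (1/3) = 1. Collecting the sign flips along the way, the symbol is +1.

1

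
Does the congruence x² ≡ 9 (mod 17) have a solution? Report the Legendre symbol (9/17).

Reciprocity: 9 ≡ 1 and 17 ≡ 1 (mod 4), so (9/17) = +(17/9).
Reduce top mod 9: now compute (8/9).
Pull out 2^3: since 9 ≡ 1 (mod 8), (2/9) = +1, so (2/9)^3 = +1.
Reached (1/9) = 1. Collecting the sign flips along the way, the symbol is +1.

1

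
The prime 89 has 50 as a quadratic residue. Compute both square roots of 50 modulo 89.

89 ≡ 1 (mod 4), so we find a root by search.
Trying successive values, 36² = 1296 ≡ 50 (mod 89). The other root is 89 − 36 = 53.

36, 53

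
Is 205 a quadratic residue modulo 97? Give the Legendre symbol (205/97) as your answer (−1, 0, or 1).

First reduce: 205 ≡ 11 (mod 97).
Reciprocity: 11 ≡ 3 and 97 ≡ 1 (mod 4), so (11/97) = +(97/11).
Reduce top mod 11: now compute (9/11).
Reciprocity: 9 ≡ 1 and 11 ≡ 3 (mod 4), so (9/11) = +(11/9).
Reduce top mod 9: now compute (2/9).
Pull out 2: since 9 ≡ 1 (mod 8), (2/9) = +1.
Reached (1/9) = 1. Collecting the sign flips along the way, the symbol is +1.

1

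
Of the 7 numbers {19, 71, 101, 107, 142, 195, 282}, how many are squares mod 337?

2

(19/337) = -1 → non-residue.
(71/337) = -1 → non-residue.
(101/337) = -1 → non-residue.
(107/337) = +1 → QR.
(142/337) = -1 → non-residue.
(195/337) = -1 → non-residue.
(282/337) = +1 → QR.
Total quadratic residues among the 7: 2.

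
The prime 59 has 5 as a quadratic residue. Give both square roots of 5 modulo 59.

Since 59 ≡ 3 (mod 4), a square root of 5 is 5^((59+1)/4) = 5^15 mod 59.
Repeated squaring: 5^2≡25, 5^4≡35, 5^8≡45 (mod 59).
5^15 = 5^(8+4+2+1) ≡ 51 (mod 59).
Check: 51² = 2601 ≡ 5 (mod 59). The two roots are 8 and 51.

8, 51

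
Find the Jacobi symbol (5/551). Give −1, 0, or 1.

Reciprocity: 5 ≡ 1 and 551 ≡ 3 (mod 4), so (5/551) = +(551/5).
Reduce top mod 5: now compute (1/5).
Reached (1/5) = 1. Collecting the sign flips along the way, the symbol is +1.

1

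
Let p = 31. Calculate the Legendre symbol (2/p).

Euler's criterion: (2/31) ≡ 2^15 (mod 31).
2^2 ≡ 4 (mod 31)
2^4 ≡ 16 (mod 31)
2^8 ≡ 8 (mod 31)
2^15 = 2^(8+4+2+1) ≡ 1 (mod 31).
Result is 1, so (2/31) = 1.

1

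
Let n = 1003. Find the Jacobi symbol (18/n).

-1

Pull out 2: since 1003 ≡ 3 (mod 8), (2/1003) = -1.
Reciprocity: 9 ≡ 1 and 1003 ≡ 3 (mod 4), so (9/1003) = +(1003/9).
Reduce top mod 9: now compute (4/9).
Pull out 2^2: since 9 ≡ 1 (mod 8), (2/9) = +1, so (2/9)^2 = +1.
Reached (1/9) = 1. Collecting the sign flips along the way, the symbol is -1.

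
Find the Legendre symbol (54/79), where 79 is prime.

Pull out 2: since 79 ≡ 7 (mod 8), (2/79) = +1.
Reciprocity: 27 ≡ 3 and 79 ≡ 3 (mod 4), so (27/79) = −(79/27).
Reduce top mod 27: now compute (25/27).
Reciprocity: 25 ≡ 1 and 27 ≡ 3 (mod 4), so (25/27) = +(27/25).
Reduce top mod 25: now compute (2/25).
Pull out 2: since 25 ≡ 1 (mod 8), (2/25) = +1.
Reached (1/25) = 1. Collecting the sign flips along the way, the symbol is -1.

-1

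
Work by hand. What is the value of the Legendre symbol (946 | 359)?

-1

Euler's criterion: (946/359) ≡ 228^179 (mod 359).
228^2 ≡ 288 (mod 359)
228^4 ≡ 15 (mod 359)
228^8 ≡ 225 (mod 359)
228^16 ≡ 6 (mod 359)
228^32 ≡ 36 (mod 359)
228^64 ≡ 219 (mod 359)
228^128 ≡ 214 (mod 359)
228^179 = 228^(128+32+16+2+1) ≡ 358 (mod 359).
Result is 358 ≡ −1, so (946/359) = −1.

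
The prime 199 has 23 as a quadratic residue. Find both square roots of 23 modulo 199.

53, 146

Since 199 ≡ 3 (mod 4), a square root of 23 is 23^((199+1)/4) = 23^50 mod 199.
Repeated squaring: 23^2≡131, 23^4≡47, 23^8≡20, 23^16≡2, 23^32≡4 (mod 199).
23^50 = 23^(32+16+2) ≡ 53 (mod 199).
Check: 53² = 2809 ≡ 23 (mod 199). The two roots are 53 and 146.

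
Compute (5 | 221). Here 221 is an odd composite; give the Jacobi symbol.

Reciprocity: 5 ≡ 1 and 221 ≡ 1 (mod 4), so (5/221) = +(221/5).
Reduce top mod 5: now compute (1/5).
Reached (1/5) = 1. Collecting the sign flips along the way, the symbol is +1.

1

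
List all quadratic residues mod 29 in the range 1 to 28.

Square k = 1,…,14 (k and 29−k give the same square):
1²=1, 2²=4, 3²=9, 4²=16, 5²=25, 6²≡7, 7²≡20, 8²≡6, 9²≡23, 10²≡13, 11²≡5, 12²≡28, 13²≡24, 14²≡22 (mod 29).
So the quadratic residues mod 29 are {1, 4, 5, 6, 7, 9, 13, 16, 20, 22, 23, 24, 25, 28}.

1 4 5 6 7 9 13 16 20 22 23 24 25 28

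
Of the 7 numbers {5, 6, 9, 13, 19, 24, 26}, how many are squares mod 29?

5

(5/29) = +1 → QR.
(6/29) = +1 → QR.
(9/29) = +1 → QR.
(13/29) = +1 → QR.
(19/29) = -1 → non-residue.
(24/29) = +1 → QR.
(26/29) = -1 → non-residue.
Total quadratic residues among the 7: 5.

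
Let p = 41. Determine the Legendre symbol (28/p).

Euler's criterion: (28/41) ≡ 28^20 (mod 41).
28^2 ≡ 5 (mod 41)
28^4 ≡ 25 (mod 41)
28^8 ≡ 10 (mod 41)
28^16 ≡ 18 (mod 41)
28^20 = 28^(16+4) ≡ 40 (mod 41).
Result is 40 ≡ −1, so (28/41) = −1.

-1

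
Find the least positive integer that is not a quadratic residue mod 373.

(2/373) = −1, so 2 is the smallest positive non-residue mod 373.

2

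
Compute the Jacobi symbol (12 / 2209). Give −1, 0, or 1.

1

Pull out 2^2: since 2209 ≡ 1 (mod 8), (2/2209) = +1, so (2/2209)^2 = +1.
Reciprocity: 3 ≡ 3 and 2209 ≡ 1 (mod 4), so (3/2209) = +(2209/3).
Reduce top mod 3: now compute (1/3).
Reached (1/3) = 1. Collecting the sign flips along the way, the symbol is +1.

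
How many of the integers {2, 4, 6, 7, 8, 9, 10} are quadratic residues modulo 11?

(2/11) = -1 → non-residue.
(4/11) = +1 → QR.
(6/11) = -1 → non-residue.
(7/11) = -1 → non-residue.
(8/11) = -1 → non-residue.
(9/11) = +1 → QR.
(10/11) = -1 → non-residue.
Total quadratic residues among the 7: 2.

2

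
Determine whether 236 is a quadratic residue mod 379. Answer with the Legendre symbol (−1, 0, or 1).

Euler's criterion: (236/379) ≡ 236^189 (mod 379).
236^2 ≡ 362 (mod 379)
236^4 ≡ 289 (mod 379)
236^8 ≡ 141 (mod 379)
236^16 ≡ 173 (mod 379)
236^32 ≡ 367 (mod 379)
236^64 ≡ 144 (mod 379)
236^128 ≡ 270 (mod 379)
236^189 = 236^(128+32+16+8+4+1) ≡ 378 (mod 379).
Result is 378 ≡ −1, so (236/379) = −1.

-1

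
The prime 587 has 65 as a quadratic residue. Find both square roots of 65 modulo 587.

69, 518

Since 587 ≡ 3 (mod 4), a square root of 65 is 65^((587+1)/4) = 65^147 mod 587.
Repeated squaring: 65^2≡116, 65^4≡542, 65^8≡264, 65^16≡430, 65^32≡582, 65^64≡25, 65^128≡38 (mod 587).
65^147 = 65^(128+16+2+1) ≡ 518 (mod 587).
Check: 518² = 268324 ≡ 65 (mod 587). The two roots are 69 and 518.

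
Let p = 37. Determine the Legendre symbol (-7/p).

1

Euler's criterion: (-7/37) ≡ 30^18 (mod 37).
30^2 ≡ 12 (mod 37)
30^4 ≡ 33 (mod 37)
30^8 ≡ 16 (mod 37)
30^16 ≡ 34 (mod 37)
30^18 = 30^(16+2) ≡ 1 (mod 37).
Result is 1, so (-7/37) = 1.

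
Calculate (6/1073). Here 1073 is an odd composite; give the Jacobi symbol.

Pull out 2: since 1073 ≡ 1 (mod 8), (2/1073) = +1.
Reciprocity: 3 ≡ 3 and 1073 ≡ 1 (mod 4), so (3/1073) = +(1073/3).
Reduce top mod 3: now compute (2/3).
Pull out 2: since 3 ≡ 3 (mod 8), (2/3) = -1.
Reached (1/3) = 1. Collecting the sign flips along the way, the symbol is -1.

-1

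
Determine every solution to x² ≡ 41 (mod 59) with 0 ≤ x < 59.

10, 49

Since 59 ≡ 3 (mod 4), a square root of 41 is 41^((59+1)/4) = 41^15 mod 59.
Repeated squaring: 41^2≡29, 41^4≡15, 41^8≡48 (mod 59).
41^15 = 41^(8+4+2+1) ≡ 49 (mod 59).
Check: 49² = 2401 ≡ 41 (mod 59). The two roots are 10 and 49.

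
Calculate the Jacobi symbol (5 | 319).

Reciprocity: 5 ≡ 1 and 319 ≡ 3 (mod 4), so (5/319) = +(319/5).
Reduce top mod 5: now compute (4/5).
Pull out 2^2: since 5 ≡ 5 (mod 8), (2/5) = -1, so (2/5)^2 = +1.
Reached (1/5) = 1. Collecting the sign flips along the way, the symbol is +1.

1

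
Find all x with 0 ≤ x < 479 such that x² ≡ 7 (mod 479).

38, 441

Since 479 ≡ 3 (mod 4), a square root of 7 is 7^((479+1)/4) = 7^120 mod 479.
Repeated squaring: 7^2≡49, 7^4≡6, 7^8≡36, 7^16≡338, 7^32≡242, 7^64≡126 (mod 479).
7^120 = 7^(64+32+16+8) ≡ 441 (mod 479).
Check: 441² = 194481 ≡ 7 (mod 479). The two roots are 38 and 441.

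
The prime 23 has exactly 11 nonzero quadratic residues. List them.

1,2,3,4,6,8,9,12,13,16,18

Square k = 1,…,11 (k and 23−k give the same square):
1²=1, 2²=4, 3²=9, 4²=16, 5²≡2, 6²≡13, 7²≡3, 8²≡18, 9²≡12, 10²≡8, 11²≡6 (mod 23).
So the quadratic residues mod 23 are {1, 2, 3, 4, 6, 8, 9, 12, 13, 16, 18}.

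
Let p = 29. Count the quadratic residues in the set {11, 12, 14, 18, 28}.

(11/29) = -1 → non-residue.
(12/29) = -1 → non-residue.
(14/29) = -1 → non-residue.
(18/29) = -1 → non-residue.
(28/29) = +1 → QR.
Total quadratic residues among the 5: 1.

1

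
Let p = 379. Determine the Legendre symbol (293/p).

Euler's criterion: (293/379) ≡ 293^189 (mod 379).
293^2 ≡ 195 (mod 379)
293^4 ≡ 125 (mod 379)
293^8 ≡ 86 (mod 379)
293^16 ≡ 195 (mod 379)
293^32 ≡ 125 (mod 379)
293^64 ≡ 86 (mod 379)
293^128 ≡ 195 (mod 379)
293^189 = 293^(128+32+16+8+4+1) ≡ 378 (mod 379).
Result is 378 ≡ −1, so (293/379) = −1.

-1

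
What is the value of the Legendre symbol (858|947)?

Pull out 2: since 947 ≡ 3 (mod 8), (2/947) = -1.
Reciprocity: 429 ≡ 1 and 947 ≡ 3 (mod 4), so (429/947) = +(947/429).
Reduce top mod 429: now compute (89/429).
Reciprocity: 89 ≡ 1 and 429 ≡ 1 (mod 4), so (89/429) = +(429/89).
Reduce top mod 89: now compute (73/89).
Reciprocity: 73 ≡ 1 and 89 ≡ 1 (mod 4), so (73/89) = +(89/73).
Reduce top mod 73: now compute (16/73).
Pull out 2^4: since 73 ≡ 1 (mod 8), (2/73) = +1, so (2/73)^4 = +1.
Reached (1/73) = 1. Collecting the sign flips along the way, the symbol is -1.

-1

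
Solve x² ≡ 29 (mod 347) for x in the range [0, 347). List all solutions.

Since 347 ≡ 3 (mod 4), a square root of 29 is 29^((347+1)/4) = 29^87 mod 347.
Repeated squaring: 29^2≡147, 29^4≡95, 29^8≡3, 29^16≡9, 29^32≡81, 29^64≡315 (mod 347).
29^87 = 29^(64+16+4+2+1) ≡ 42 (mod 347).
Check: 42² = 1764 ≡ 29 (mod 347). The two roots are 42 and 305.

42, 305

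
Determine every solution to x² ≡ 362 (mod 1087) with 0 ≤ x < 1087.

534, 553

Since 1087 ≡ 3 (mod 4), a square root of 362 is 362^((1087+1)/4) = 362^272 mod 1087.
Repeated squaring: 362^2≡604, 362^4≡671, 362^8≡223, 362^16≡814, 362^32≡613, 362^64≡754, 362^128≡15, 362^256≡225 (mod 1087).
362^272 = 362^(256+16) ≡ 534 (mod 1087).
Check: 534² = 285156 ≡ 362 (mod 1087). The two roots are 534 and 553.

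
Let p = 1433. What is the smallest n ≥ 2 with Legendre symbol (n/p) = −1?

(2/1433) = +1, so 2 is a residue.
(3/1433) = −1, so 3 is the smallest positive non-residue mod 1433.

3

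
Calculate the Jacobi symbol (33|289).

Reciprocity: 33 ≡ 1 and 289 ≡ 1 (mod 4), so (33/289) = +(289/33).
Reduce top mod 33: now compute (25/33).
Reciprocity: 25 ≡ 1 and 33 ≡ 1 (mod 4), so (25/33) = +(33/25).
Reduce top mod 25: now compute (8/25).
Pull out 2^3: since 25 ≡ 1 (mod 8), (2/25) = +1, so (2/25)^3 = +1.
Reached (1/25) = 1. Collecting the sign flips along the way, the symbol is +1.

1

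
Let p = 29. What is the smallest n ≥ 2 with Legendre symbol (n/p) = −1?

2

(2/29) = −1, so 2 is the smallest positive non-residue mod 29.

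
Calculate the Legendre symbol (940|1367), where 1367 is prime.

Pull out 2^2: since 1367 ≡ 7 (mod 8), (2/1367) = +1, so (2/1367)^2 = +1.
Reciprocity: 235 ≡ 3 and 1367 ≡ 3 (mod 4), so (235/1367) = −(1367/235).
Reduce top mod 235: now compute (192/235).
Pull out 2^6: since 235 ≡ 3 (mod 8), (2/235) = -1, so (2/235)^6 = +1.
Reciprocity: 3 ≡ 3 and 235 ≡ 3 (mod 4), so (3/235) = −(235/3).
Reduce top mod 3: now compute (1/3).
Reached (1/3) = 1. Collecting the sign flips along the way, the symbol is +1.

1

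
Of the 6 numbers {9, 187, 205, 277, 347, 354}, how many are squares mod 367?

(9/367) = +1 → QR.
(187/367) = +1 → QR.
(205/367) = -1 → non-residue.
(277/367) = +1 → QR.
(347/367) = +1 → QR.
(354/367) = -1 → non-residue.
Total quadratic residues among the 6: 4.

4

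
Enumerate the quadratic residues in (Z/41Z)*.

Square k = 1,…,20 (k and 41−k give the same square):
1²=1, 2²=4, 3²=9, 4²=16, 5²=25, 6²=36, 7²≡8, 8²≡23, 9²≡40, 10²≡18, 11²≡39, 12²≡21, 13²≡5, 14²≡32, 15²≡20, 16²≡10, 17²≡2, 18²≡37, 19²≡33, 20²≡31 (mod 41).
So the quadratic residues mod 41 are {1, 2, 4, 5, 8, 9, 10, 16, 18, 20, 21, 23, 25, 31, 32, 33, 36, 37, 39, 40}.

1,2,4,5,8,9,10,16,18,20,21,23,25,31,32,33,36,37,39,40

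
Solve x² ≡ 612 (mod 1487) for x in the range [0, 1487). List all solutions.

728, 759

Since 1487 ≡ 3 (mod 4), a square root of 612 is 612^((1487+1)/4) = 612^372 mod 1487.
Repeated squaring: 612^2≡1307, 612^4≡1173, 612^8≡454, 612^16≡910, 612^32≡1328, 612^64≡2, 612^128≡4, 612^256≡16 (mod 1487).
612^372 = 612^(256+64+32+16+4) ≡ 759 (mod 1487).
Check: 759² = 576081 ≡ 612 (mod 1487). The two roots are 728 and 759.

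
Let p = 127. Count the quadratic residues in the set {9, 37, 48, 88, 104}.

(9/127) = +1 → QR.
(37/127) = +1 → QR.
(48/127) = -1 → non-residue.
(88/127) = +1 → QR.
(104/127) = +1 → QR.
Total quadratic residues among the 5: 4.

4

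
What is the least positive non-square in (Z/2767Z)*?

3

(2/2767) = +1, so 2 is a residue.
(3/2767) = −1, so 3 is the smallest positive non-residue mod 2767.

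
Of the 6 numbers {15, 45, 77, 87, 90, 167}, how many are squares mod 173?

4

(15/173) = +1 → QR.
(45/173) = -1 → non-residue.
(77/173) = +1 → QR.
(87/173) = -1 → non-residue.
(90/173) = +1 → QR.
(167/173) = +1 → QR.
Total quadratic residues among the 6: 4.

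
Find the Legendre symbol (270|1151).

1

Pull out 2: since 1151 ≡ 7 (mod 8), (2/1151) = +1.
Reciprocity: 135 ≡ 3 and 1151 ≡ 3 (mod 4), so (135/1151) = −(1151/135).
Reduce top mod 135: now compute (71/135).
Reciprocity: 71 ≡ 3 and 135 ≡ 3 (mod 4), so (71/135) = −(135/71).
Reduce top mod 71: now compute (64/71).
Pull out 2^6: since 71 ≡ 7 (mod 8), (2/71) = +1, so (2/71)^6 = +1.
Reached (1/71) = 1. Collecting the sign flips along the way, the symbol is +1.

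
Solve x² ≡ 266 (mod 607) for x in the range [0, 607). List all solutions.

233, 374

Since 607 ≡ 3 (mod 4), a square root of 266 is 266^((607+1)/4) = 266^152 mod 607.
Repeated squaring: 266^2≡344, 266^4≡578, 266^8≡234, 266^16≡126, 266^32≡94, 266^64≡338, 266^128≡128 (mod 607).
266^152 = 266^(128+16+8) ≡ 233 (mod 607).
Check: 233² = 54289 ≡ 266 (mod 607). The two roots are 233 and 374.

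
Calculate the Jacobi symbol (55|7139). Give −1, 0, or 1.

Reciprocity: 55 ≡ 3 and 7139 ≡ 3 (mod 4), so (55/7139) = −(7139/55).
Reduce top mod 55: now compute (44/55).
Pull out 2^2: since 55 ≡ 7 (mod 8), (2/55) = +1, so (2/55)^2 = +1.
Reciprocity: 11 ≡ 3 and 55 ≡ 3 (mod 4), so (11/55) = −(55/11).
Reduce top mod 11: now compute (0/11).
Top reduces to 0: gcd > 1, so the symbol is 0.

0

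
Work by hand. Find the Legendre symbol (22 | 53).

-1

Euler's criterion: (22/53) ≡ 22^26 (mod 53).
22^2 ≡ 7 (mod 53)
22^4 ≡ 49 (mod 53)
22^8 ≡ 16 (mod 53)
22^16 ≡ 44 (mod 53)
22^26 = 22^(16+8+2) ≡ 52 (mod 53).
Result is 52 ≡ −1, so (22/53) = −1.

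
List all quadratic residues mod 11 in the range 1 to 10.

Square k = 1,…,5 (k and 11−k give the same square):
1²=1, 2²=4, 3²=9, 4²≡5, 5²≡3 (mod 11).
So the quadratic residues mod 11 are {1, 3, 4, 5, 9}.

1, 3, 4, 5, 9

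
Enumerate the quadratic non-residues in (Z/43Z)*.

Square k = 1,…,21 (k and 43−k give the same square):
1²=1, 2²=4, 3²=9, 4²=16, 5²=25, 6²=36, 7²≡6, 8²≡21, 9²≡38, 10²≡14, 11²≡35, 12²≡15, 13²≡40, 14²≡24, 15²≡10, 16²≡41, 17²≡31, 18²≡23, 19²≡17, 20²≡13, 21²≡11 (mod 43).
The residues are {1, 4, 6, 9, 10, 11, 13, 14, 15, 16, 17, 21, 23, 24, 25, 31, 35, 36, 38, 40, 41}; the non-residues are the remaining 21 nonzero classes.

2 3 5 7 8 12 18 19 20 22 26 27 28 29 30 32 33 34 37 39 42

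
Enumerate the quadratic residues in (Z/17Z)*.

1, 2, 4, 8, 9, 13, 15, 16

Square k = 1,…,8 (k and 17−k give the same square):
1²=1, 2²=4, 3²=9, 4²=16, 5²≡8, 6²≡2, 7²≡15, 8²≡13 (mod 17).
So the quadratic residues mod 17 are {1, 2, 4, 8, 9, 13, 15, 16}.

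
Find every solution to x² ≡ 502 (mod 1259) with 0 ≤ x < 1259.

Since 1259 ≡ 3 (mod 4), a square root of 502 is 502^((1259+1)/4) = 502^315 mod 1259.
Repeated squaring: 502^2≡204, 502^4≡69, 502^8≡984, 502^16≡85, 502^32≡930, 502^64≡1226, 502^128≡1089, 502^256≡1202 (mod 1259).
502^315 = 502^(256+32+16+8+2+1) ≡ 893 (mod 1259).
Check: 893² = 797449 ≡ 502 (mod 1259). The two roots are 366 and 893.

366, 893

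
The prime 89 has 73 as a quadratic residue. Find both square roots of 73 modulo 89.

42, 47

89 ≡ 1 (mod 4), so we find a root by search.
Trying successive values, 42² = 1764 ≡ 73 (mod 89). The other root is 89 − 42 = 47.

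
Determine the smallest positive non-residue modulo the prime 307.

2

(2/307) = −1, so 2 is the smallest positive non-residue mod 307.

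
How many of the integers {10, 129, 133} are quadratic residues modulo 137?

2

(10/137) = -1 → non-residue.
(129/137) = +1 → QR.
(133/137) = +1 → QR.
Total quadratic residues among the 3: 2.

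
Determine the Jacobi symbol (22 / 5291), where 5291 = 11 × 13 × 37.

0

Pull out 2: since 5291 ≡ 3 (mod 8), (2/5291) = -1.
Reciprocity: 11 ≡ 3 and 5291 ≡ 3 (mod 4), so (11/5291) = −(5291/11).
Reduce top mod 11: now compute (0/11).
Top reduces to 0: gcd > 1, so the symbol is 0.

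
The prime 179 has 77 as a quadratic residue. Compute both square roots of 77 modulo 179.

16, 163

Since 179 ≡ 3 (mod 4), a square root of 77 is 77^((179+1)/4) = 77^45 mod 179.
Repeated squaring: 77^2≡22, 77^4≡126, 77^8≡124, 77^16≡161, 77^32≡145 (mod 179).
77^45 = 77^(32+8+4+1) ≡ 16 (mod 179).
Check: 16² = 256 ≡ 77 (mod 179). The two roots are 16 and 163.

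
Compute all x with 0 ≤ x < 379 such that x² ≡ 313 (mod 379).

97, 282

Since 379 ≡ 3 (mod 4), a square root of 313 is 313^((379+1)/4) = 313^95 mod 379.
Repeated squaring: 313^2≡187, 313^4≡101, 313^8≡347, 313^16≡266, 313^32≡262, 313^64≡45 (mod 379).
313^95 = 313^(64+16+8+4+2+1) ≡ 97 (mod 379).
Check: 97² = 9409 ≡ 313 (mod 379). The two roots are 97 and 282.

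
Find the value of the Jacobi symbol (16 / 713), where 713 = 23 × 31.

1

Pull out 2^4: since 713 ≡ 1 (mod 8), (2/713) = +1, so (2/713)^4 = +1.
Reached (1/713) = 1. Collecting the sign flips along the way, the symbol is +1.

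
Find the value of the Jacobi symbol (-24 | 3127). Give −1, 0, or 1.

1

First reduce: -24 ≡ 3103 (mod 3127).
Reciprocity: 3103 ≡ 3 and 3127 ≡ 3 (mod 4), so (3103/3127) = −(3127/3103).
Reduce top mod 3103: now compute (24/3103).
Pull out 2^3: since 3103 ≡ 7 (mod 8), (2/3103) = +1, so (2/3103)^3 = +1.
Reciprocity: 3 ≡ 3 and 3103 ≡ 3 (mod 4), so (3/3103) = −(3103/3).
Reduce top mod 3: now compute (1/3).
Reached (1/3) = 1. Collecting the sign flips along the way, the symbol is +1.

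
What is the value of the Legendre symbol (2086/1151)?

-1

First reduce: 2086 ≡ 935 (mod 1151).
Reciprocity: 935 ≡ 3 and 1151 ≡ 3 (mod 4), so (935/1151) = −(1151/935).
Reduce top mod 935: now compute (216/935).
Pull out 2^3: since 935 ≡ 7 (mod 8), (2/935) = +1, so (2/935)^3 = +1.
Reciprocity: 27 ≡ 3 and 935 ≡ 3 (mod 4), so (27/935) = −(935/27).
Reduce top mod 27: now compute (17/27).
Reciprocity: 17 ≡ 1 and 27 ≡ 3 (mod 4), so (17/27) = +(27/17).
Reduce top mod 17: now compute (10/17).
Pull out 2: since 17 ≡ 1 (mod 8), (2/17) = +1.
Reciprocity: 5 ≡ 1 and 17 ≡ 1 (mod 4), so (5/17) = +(17/5).
Reduce top mod 5: now compute (2/5).
Pull out 2: since 5 ≡ 5 (mod 8), (2/5) = -1.
Reached (1/5) = 1. Collecting the sign flips along the way, the symbol is -1.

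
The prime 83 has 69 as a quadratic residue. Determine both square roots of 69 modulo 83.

22, 61

Since 83 ≡ 3 (mod 4), a square root of 69 is 69^((83+1)/4) = 69^21 mod 83.
Repeated squaring: 69^2≡30, 69^4≡70, 69^8≡3, 69^16≡9 (mod 83).
69^21 = 69^(16+4+1) ≡ 61 (mod 83).
Check: 61² = 3721 ≡ 69 (mod 83). The two roots are 22 and 61.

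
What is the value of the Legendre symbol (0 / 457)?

Top reduces to 0: gcd > 1, so the symbol is 0.

0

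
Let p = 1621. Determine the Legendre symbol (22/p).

Pull out 2: since 1621 ≡ 5 (mod 8), (2/1621) = -1.
Reciprocity: 11 ≡ 3 and 1621 ≡ 1 (mod 4), so (11/1621) = +(1621/11).
Reduce top mod 11: now compute (4/11).
Pull out 2^2: since 11 ≡ 3 (mod 8), (2/11) = -1, so (2/11)^2 = +1.
Reached (1/11) = 1. Collecting the sign flips along the way, the symbol is -1.

-1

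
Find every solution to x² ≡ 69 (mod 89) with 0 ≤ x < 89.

43, 46

89 ≡ 1 (mod 4), so we find a root by search.
Trying successive values, 43² = 1849 ≡ 69 (mod 89). The other root is 89 − 43 = 46.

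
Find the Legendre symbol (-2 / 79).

-1

First reduce: -2 ≡ 77 (mod 79).
Reciprocity: 77 ≡ 1 and 79 ≡ 3 (mod 4), so (77/79) = +(79/77).
Reduce top mod 77: now compute (2/77).
Pull out 2: since 77 ≡ 5 (mod 8), (2/77) = -1.
Reached (1/77) = 1. Collecting the sign flips along the way, the symbol is -1.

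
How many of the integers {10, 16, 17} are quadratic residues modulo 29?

(10/29) = -1 → non-residue.
(16/29) = +1 → QR.
(17/29) = -1 → non-residue.
Total quadratic residues among the 3: 1.

1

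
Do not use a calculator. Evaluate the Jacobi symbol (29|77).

-1

Reciprocity: 29 ≡ 1 and 77 ≡ 1 (mod 4), so (29/77) = +(77/29).
Reduce top mod 29: now compute (19/29).
Reciprocity: 19 ≡ 3 and 29 ≡ 1 (mod 4), so (19/29) = +(29/19).
Reduce top mod 19: now compute (10/19).
Pull out 2: since 19 ≡ 3 (mod 8), (2/19) = -1.
Reciprocity: 5 ≡ 1 and 19 ≡ 3 (mod 4), so (5/19) = +(19/5).
Reduce top mod 5: now compute (4/5).
Pull out 2^2: since 5 ≡ 5 (mod 8), (2/5) = -1, so (2/5)^2 = +1.
Reached (1/5) = 1. Collecting the sign flips along the way, the symbol is -1.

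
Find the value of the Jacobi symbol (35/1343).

-1

Reciprocity: 35 ≡ 3 and 1343 ≡ 3 (mod 4), so (35/1343) = −(1343/35).
Reduce top mod 35: now compute (13/35).
Reciprocity: 13 ≡ 1 and 35 ≡ 3 (mod 4), so (13/35) = +(35/13).
Reduce top mod 13: now compute (9/13).
Reciprocity: 9 ≡ 1 and 13 ≡ 1 (mod 4), so (9/13) = +(13/9).
Reduce top mod 9: now compute (4/9).
Pull out 2^2: since 9 ≡ 1 (mod 8), (2/9) = +1, so (2/9)^2 = +1.
Reached (1/9) = 1. Collecting the sign flips along the way, the symbol is -1.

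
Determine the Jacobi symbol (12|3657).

0

Pull out 2^2: since 3657 ≡ 1 (mod 8), (2/3657) = +1, so (2/3657)^2 = +1.
Reciprocity: 3 ≡ 3 and 3657 ≡ 1 (mod 4), so (3/3657) = +(3657/3).
Reduce top mod 3: now compute (0/3).
Top reduces to 0: gcd > 1, so the symbol is 0.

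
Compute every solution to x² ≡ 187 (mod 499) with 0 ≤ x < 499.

108, 391

Since 499 ≡ 3 (mod 4), a square root of 187 is 187^((499+1)/4) = 187^125 mod 499.
Repeated squaring: 187^2≡39, 187^4≡24, 187^8≡77, 187^16≡440, 187^32≡487, 187^64≡144 (mod 499).
187^125 = 187^(64+32+16+8+4+1) ≡ 391 (mod 499).
Check: 391² = 152881 ≡ 187 (mod 499). The two roots are 108 and 391.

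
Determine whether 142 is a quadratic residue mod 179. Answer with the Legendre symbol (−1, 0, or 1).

1

Pull out 2: since 179 ≡ 3 (mod 8), (2/179) = -1.
Reciprocity: 71 ≡ 3 and 179 ≡ 3 (mod 4), so (71/179) = −(179/71).
Reduce top mod 71: now compute (37/71).
Reciprocity: 37 ≡ 1 and 71 ≡ 3 (mod 4), so (37/71) = +(71/37).
Reduce top mod 37: now compute (34/37).
Pull out 2: since 37 ≡ 5 (mod 8), (2/37) = -1.
Reciprocity: 17 ≡ 1 and 37 ≡ 1 (mod 4), so (17/37) = +(37/17).
Reduce top mod 17: now compute (3/17).
Reciprocity: 3 ≡ 3 and 17 ≡ 1 (mod 4), so (3/17) = +(17/3).
Reduce top mod 3: now compute (2/3).
Pull out 2: since 3 ≡ 3 (mod 8), (2/3) = -1.
Reached (1/3) = 1. Collecting the sign flips along the way, the symbol is +1.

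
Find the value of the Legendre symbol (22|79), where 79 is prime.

1

Euler's criterion: (22/79) ≡ 22^39 (mod 79).
22^2 ≡ 10 (mod 79)
22^4 ≡ 21 (mod 79)
22^8 ≡ 46 (mod 79)
22^16 ≡ 62 (mod 79)
22^32 ≡ 52 (mod 79)
22^39 = 22^(32+4+2+1) ≡ 1 (mod 79).
Result is 1, so (22/79) = 1.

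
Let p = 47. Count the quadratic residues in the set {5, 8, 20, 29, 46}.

1

(5/47) = -1 → non-residue.
(8/47) = +1 → QR.
(20/47) = -1 → non-residue.
(29/47) = -1 → non-residue.
(46/47) = -1 → non-residue.
Total quadratic residues among the 5: 1.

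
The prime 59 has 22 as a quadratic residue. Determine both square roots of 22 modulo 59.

Since 59 ≡ 3 (mod 4), a square root of 22 is 22^((59+1)/4) = 22^15 mod 59.
Repeated squaring: 22^2≡12, 22^4≡26, 22^8≡27 (mod 59).
22^15 = 22^(8+4+2+1) ≡ 9 (mod 59).
Check: 9² = 81 ≡ 22 (mod 59). The two roots are 9 and 50.

9, 50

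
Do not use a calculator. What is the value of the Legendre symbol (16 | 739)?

1

Euler's criterion: (16/739) ≡ 16^369 (mod 739).
16^2 ≡ 256 (mod 739)
16^4 ≡ 504 (mod 739)
16^8 ≡ 539 (mod 739)
16^16 ≡ 94 (mod 739)
16^32 ≡ 707 (mod 739)
16^64 ≡ 285 (mod 739)
16^128 ≡ 674 (mod 739)
16^256 ≡ 530 (mod 739)
16^369 = 16^(256+64+32+16+1) ≡ 1 (mod 739).
Result is 1, so (16/739) = 1.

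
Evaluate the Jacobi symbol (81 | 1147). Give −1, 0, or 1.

Reciprocity: 81 ≡ 1 and 1147 ≡ 3 (mod 4), so (81/1147) = +(1147/81).
Reduce top mod 81: now compute (13/81).
Reciprocity: 13 ≡ 1 and 81 ≡ 1 (mod 4), so (13/81) = +(81/13).
Reduce top mod 13: now compute (3/13).
Reciprocity: 3 ≡ 3 and 13 ≡ 1 (mod 4), so (3/13) = +(13/3).
Reduce top mod 3: now compute (1/3).
Reached (1/3) = 1. Collecting the sign flips along the way, the symbol is +1.

1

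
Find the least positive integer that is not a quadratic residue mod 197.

2

(2/197) = −1, so 2 is the smallest positive non-residue mod 197.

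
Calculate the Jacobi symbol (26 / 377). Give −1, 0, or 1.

Pull out 2: since 377 ≡ 1 (mod 8), (2/377) = +1.
Reciprocity: 13 ≡ 1 and 377 ≡ 1 (mod 4), so (13/377) = +(377/13).
Reduce top mod 13: now compute (0/13).
Top reduces to 0: gcd > 1, so the symbol is 0.

0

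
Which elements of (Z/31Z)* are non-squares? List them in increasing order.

3, 6, 11, 12, 13, 15, 17, 21, 22, 23, 24, 26, 27, 29, 30

Square k = 1,…,15 (k and 31−k give the same square):
1²=1, 2²=4, 3²=9, 4²=16, 5²=25, 6²≡5, 7²≡18, 8²≡2, 9²≡19, 10²≡7, 11²≡28, 12²≡20, 13²≡14, 14²≡10, 15²≡8 (mod 31).
The residues are {1, 2, 4, 5, 7, 8, 9, 10, 14, 16, 18, 19, 20, 25, 28}; the non-residues are the remaining 15 nonzero classes.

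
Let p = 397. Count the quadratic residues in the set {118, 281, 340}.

(118/397) = +1 → QR.
(281/397) = +1 → QR.
(340/397) = +1 → QR.
Total quadratic residues among the 3: 3.

3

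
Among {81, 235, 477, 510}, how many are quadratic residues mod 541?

4

(81/541) = +1 → QR.
(235/541) = +1 → QR.
(477/541) = +1 → QR.
(510/541) = +1 → QR.
Total quadratic residues among the 4: 4.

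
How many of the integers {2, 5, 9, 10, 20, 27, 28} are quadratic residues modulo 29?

4

(2/29) = -1 → non-residue.
(5/29) = +1 → QR.
(9/29) = +1 → QR.
(10/29) = -1 → non-residue.
(20/29) = +1 → QR.
(27/29) = -1 → non-residue.
(28/29) = +1 → QR.
Total quadratic residues among the 7: 4.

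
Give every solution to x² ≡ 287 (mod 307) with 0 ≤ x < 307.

139, 168

Since 307 ≡ 3 (mod 4), a square root of 287 is 287^((307+1)/4) = 287^77 mod 307.
Repeated squaring: 287^2≡93, 287^4≡53, 287^8≡46, 287^16≡274, 287^32≡168, 287^64≡287 (mod 307).
287^77 = 287^(64+8+4+1) ≡ 168 (mod 307).
Check: 168² = 28224 ≡ 287 (mod 307). The two roots are 139 and 168.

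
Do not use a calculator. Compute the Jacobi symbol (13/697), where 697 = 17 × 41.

-1

Reciprocity: 13 ≡ 1 and 697 ≡ 1 (mod 4), so (13/697) = +(697/13).
Reduce top mod 13: now compute (8/13).
Pull out 2^3: since 13 ≡ 5 (mod 8), (2/13) = -1, so (2/13)^3 = -1.
Reached (1/13) = 1. Collecting the sign flips along the way, the symbol is -1.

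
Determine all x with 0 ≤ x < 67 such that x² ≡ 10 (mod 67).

12, 55

Since 67 ≡ 3 (mod 4), a square root of 10 is 10^((67+1)/4) = 10^17 mod 67.
Repeated squaring: 10^2≡33, 10^4≡17, 10^8≡21, 10^16≡39 (mod 67).
10^17 = 10^(16+1) ≡ 55 (mod 67).
Check: 55² = 3025 ≡ 10 (mod 67). The two roots are 12 and 55.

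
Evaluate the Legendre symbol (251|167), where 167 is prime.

Euler's criterion: (251/167) ≡ 84^83 (mod 167).
84^2 ≡ 42 (mod 167)
84^4 ≡ 94 (mod 167)
84^8 ≡ 152 (mod 167)
84^16 ≡ 58 (mod 167)
84^32 ≡ 24 (mod 167)
84^64 ≡ 75 (mod 167)
84^83 = 84^(64+16+2+1) ≡ 1 (mod 167).
Result is 1, so (251/167) = 1.

1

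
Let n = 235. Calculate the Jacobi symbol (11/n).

Reciprocity: 11 ≡ 3 and 235 ≡ 3 (mod 4), so (11/235) = −(235/11).
Reduce top mod 11: now compute (4/11).
Pull out 2^2: since 11 ≡ 3 (mod 8), (2/11) = -1, so (2/11)^2 = +1.
Reached (1/11) = 1. Collecting the sign flips along the way, the symbol is -1.

-1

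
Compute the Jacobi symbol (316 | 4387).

Pull out 2^2: since 4387 ≡ 3 (mod 8), (2/4387) = -1, so (2/4387)^2 = +1.
Reciprocity: 79 ≡ 3 and 4387 ≡ 3 (mod 4), so (79/4387) = −(4387/79).
Reduce top mod 79: now compute (42/79).
Pull out 2: since 79 ≡ 7 (mod 8), (2/79) = +1.
Reciprocity: 21 ≡ 1 and 79 ≡ 3 (mod 4), so (21/79) = +(79/21).
Reduce top mod 21: now compute (16/21).
Pull out 2^4: since 21 ≡ 5 (mod 8), (2/21) = -1, so (2/21)^4 = +1.
Reached (1/21) = 1. Collecting the sign flips along the way, the symbol is -1.

-1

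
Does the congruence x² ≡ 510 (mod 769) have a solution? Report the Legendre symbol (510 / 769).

Euler's criterion: (510/769) ≡ 510^384 (mod 769).
510^2 ≡ 178 (mod 769)
510^4 ≡ 155 (mod 769)
510^8 ≡ 186 (mod 769)
510^16 ≡ 760 (mod 769)
510^32 ≡ 81 (mod 769)
510^64 ≡ 409 (mod 769)
510^128 ≡ 408 (mod 769)
510^256 ≡ 360 (mod 769)
510^384 = 510^(256+128) ≡ 1 (mod 769).
Result is 1, so (510/769) = 1.

1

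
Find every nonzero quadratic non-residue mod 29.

2 3 8 10 11 12 14 15 17 18 19 21 26 27

Square k = 1,…,14 (k and 29−k give the same square):
1²=1, 2²=4, 3²=9, 4²=16, 5²=25, 6²≡7, 7²≡20, 8²≡6, 9²≡23, 10²≡13, 11²≡5, 12²≡28, 13²≡24, 14²≡22 (mod 29).
The residues are {1, 4, 5, 6, 7, 9, 13, 16, 20, 22, 23, 24, 25, 28}; the non-residues are the remaining 14 nonzero classes.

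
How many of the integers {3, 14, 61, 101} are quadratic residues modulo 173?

(3/173) = -1 → non-residue.
(14/173) = +1 → QR.
(61/173) = -1 → non-residue.
(101/173) = -1 → non-residue.
Total quadratic residues among the 4: 1.

1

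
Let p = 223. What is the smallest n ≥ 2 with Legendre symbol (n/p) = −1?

3

(2/223) = +1, so 2 is a residue.
(3/223) = −1, so 3 is the smallest positive non-residue mod 223.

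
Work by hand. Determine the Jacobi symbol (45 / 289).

1

Reciprocity: 45 ≡ 1 and 289 ≡ 1 (mod 4), so (45/289) = +(289/45).
Reduce top mod 45: now compute (19/45).
Reciprocity: 19 ≡ 3 and 45 ≡ 1 (mod 4), so (19/45) = +(45/19).
Reduce top mod 19: now compute (7/19).
Reciprocity: 7 ≡ 3 and 19 ≡ 3 (mod 4), so (7/19) = −(19/7).
Reduce top mod 7: now compute (5/7).
Reciprocity: 5 ≡ 1 and 7 ≡ 3 (mod 4), so (5/7) = +(7/5).
Reduce top mod 5: now compute (2/5).
Pull out 2: since 5 ≡ 5 (mod 8), (2/5) = -1.
Reached (1/5) = 1. Collecting the sign flips along the way, the symbol is +1.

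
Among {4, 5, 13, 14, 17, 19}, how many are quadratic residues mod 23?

(4/23) = +1 → QR.
(5/23) = -1 → non-residue.
(13/23) = +1 → QR.
(14/23) = -1 → non-residue.
(17/23) = -1 → non-residue.
(19/23) = -1 → non-residue.
Total quadratic residues among the 6: 2.

2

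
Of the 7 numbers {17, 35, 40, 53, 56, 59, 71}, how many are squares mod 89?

4

(17/89) = +1 → QR.
(35/89) = -1 → non-residue.
(40/89) = +1 → QR.
(53/89) = +1 → QR.
(56/89) = -1 → non-residue.
(59/89) = -1 → non-residue.
(71/89) = +1 → QR.
Total quadratic residues among the 7: 4.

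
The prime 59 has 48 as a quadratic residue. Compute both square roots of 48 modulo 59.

15, 44

Since 59 ≡ 3 (mod 4), a square root of 48 is 48^((59+1)/4) = 48^15 mod 59.
Repeated squaring: 48^2≡3, 48^4≡9, 48^8≡22 (mod 59).
48^15 = 48^(8+4+2+1) ≡ 15 (mod 59).
Check: 15² = 225 ≡ 48 (mod 59). The two roots are 15 and 44.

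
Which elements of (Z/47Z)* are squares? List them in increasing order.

1,2,3,4,6,7,8,9,12,14,16,17,18,21,24,25,27,28,32,34,36,37,42

Square k = 1,…,23 (k and 47−k give the same square):
1²=1, 2²=4, 3²=9, 4²=16, 5²=25, 6²=36, 7²≡2, 8²≡17, 9²≡34, 10²≡6, 11²≡27, 12²≡3, 13²≡28, 14²≡8, 15²≡37, 16²≡21, 17²≡7, 18²≡42, 19²≡32, 20²≡24, 21²≡18, 22²≡14, 23²≡12 (mod 47).
So the quadratic residues mod 47 are {1, 2, 3, 4, 6, 7, 8, 9, 12, 14, 16, 17, 18, 21, 24, 25, 27, 28, 32, 34, 36, 37, 42}.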